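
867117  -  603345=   263772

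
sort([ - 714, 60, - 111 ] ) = [ - 714, -111, 60 ] 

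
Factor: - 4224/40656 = -8/77=- 2^3*7^( - 1 ) *11^ ( - 1 )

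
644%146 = 60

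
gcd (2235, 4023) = 447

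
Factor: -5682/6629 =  - 2^1*3^1*7^( - 1) = -6/7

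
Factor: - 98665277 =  - 53^1*1097^1*1697^1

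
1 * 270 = 270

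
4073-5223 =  - 1150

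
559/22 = 559/22  =  25.41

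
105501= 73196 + 32305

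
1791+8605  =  10396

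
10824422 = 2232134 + 8592288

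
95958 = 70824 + 25134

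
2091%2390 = 2091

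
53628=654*82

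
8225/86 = 95+55/86 =95.64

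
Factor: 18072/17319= 24/23 =2^3*3^1*23^( - 1) 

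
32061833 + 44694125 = 76755958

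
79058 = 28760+50298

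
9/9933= 3/3311 = 0.00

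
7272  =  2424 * 3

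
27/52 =27/52= 0.52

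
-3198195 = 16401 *( - 195 ) 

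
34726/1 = 34726= 34726.00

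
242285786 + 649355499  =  891641285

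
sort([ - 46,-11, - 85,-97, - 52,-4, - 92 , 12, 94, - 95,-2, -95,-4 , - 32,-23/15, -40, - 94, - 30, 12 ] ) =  [  -  97,-95,  -  95,-94,  -  92, - 85, -52,-46, - 40,  -  32,-30,-11, - 4, - 4,-2,-23/15, 12, 12, 94]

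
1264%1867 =1264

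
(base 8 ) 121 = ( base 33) 2F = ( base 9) 100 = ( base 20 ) 41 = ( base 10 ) 81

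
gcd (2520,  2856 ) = 168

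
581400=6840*85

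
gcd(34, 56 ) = 2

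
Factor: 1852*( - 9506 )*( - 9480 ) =166896461760 = 2^6 * 3^1 *5^1 * 7^2*79^1 * 97^1*463^1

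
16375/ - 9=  - 1820+5/9 = -1819.44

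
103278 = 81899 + 21379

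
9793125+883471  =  10676596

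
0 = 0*97039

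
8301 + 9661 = 17962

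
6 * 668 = 4008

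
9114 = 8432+682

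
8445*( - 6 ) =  - 50670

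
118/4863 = 118/4863 = 0.02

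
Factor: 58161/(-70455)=-5^( - 1)*7^( - 1 )*11^(-1 )*61^( - 1)*19387^1=- 19387/23485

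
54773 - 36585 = 18188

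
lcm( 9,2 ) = 18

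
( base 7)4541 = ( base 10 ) 1646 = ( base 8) 3156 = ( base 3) 2020222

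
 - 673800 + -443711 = - 1117511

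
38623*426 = 16453398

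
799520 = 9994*80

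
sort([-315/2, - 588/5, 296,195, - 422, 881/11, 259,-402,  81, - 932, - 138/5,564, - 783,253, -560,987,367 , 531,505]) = [ - 932, - 783,-560, - 422, - 402, - 315/2, - 588/5,-138/5, 881/11,  81,195, 253, 259, 296, 367, 505, 531,564, 987]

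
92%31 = 30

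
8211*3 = 24633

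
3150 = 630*5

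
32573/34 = 958 + 1/34  =  958.03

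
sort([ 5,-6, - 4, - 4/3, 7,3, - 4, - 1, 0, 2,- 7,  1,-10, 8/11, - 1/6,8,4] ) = [-10, - 7, - 6, - 4, - 4, - 4/3 , - 1, - 1/6, 0 , 8/11,1,2, 3,  4,  5,7, 8]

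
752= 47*16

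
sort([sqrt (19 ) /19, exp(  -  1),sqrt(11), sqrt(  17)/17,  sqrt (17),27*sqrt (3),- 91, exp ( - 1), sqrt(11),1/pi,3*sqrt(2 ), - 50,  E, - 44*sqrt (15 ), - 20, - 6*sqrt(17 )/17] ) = [- 44*sqrt(15), - 91,-50 , - 20,-6*sqrt(17)/17,sqrt(  19)/19,sqrt(17)/17, 1/pi,exp(  -  1),exp( - 1),  E,sqrt(11),sqrt(11),sqrt(17),3*sqrt(2),27*sqrt( 3)] 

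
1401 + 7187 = 8588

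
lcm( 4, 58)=116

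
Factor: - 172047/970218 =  - 2^( - 1 )*3^( - 3)*53^( - 1 )*113^( - 1)*57349^1  =  - 57349/323406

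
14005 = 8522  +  5483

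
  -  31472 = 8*( - 3934 )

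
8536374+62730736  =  71267110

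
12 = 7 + 5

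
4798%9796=4798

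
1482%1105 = 377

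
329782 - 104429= 225353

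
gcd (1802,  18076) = 2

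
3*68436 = 205308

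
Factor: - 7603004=- 2^2 * 173^1*10987^1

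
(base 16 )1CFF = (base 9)11157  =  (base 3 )101011221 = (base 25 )bln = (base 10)7423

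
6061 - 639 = 5422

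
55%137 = 55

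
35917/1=35917 = 35917.00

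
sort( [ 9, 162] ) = [ 9  ,  162]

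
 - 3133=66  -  3199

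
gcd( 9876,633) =3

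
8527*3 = 25581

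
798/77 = 114/11=10.36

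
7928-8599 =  - 671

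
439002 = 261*1682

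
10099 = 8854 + 1245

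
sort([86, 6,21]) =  [6, 21,  86 ]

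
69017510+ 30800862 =99818372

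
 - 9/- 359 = 9/359 = 0.03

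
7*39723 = 278061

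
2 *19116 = 38232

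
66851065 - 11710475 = 55140590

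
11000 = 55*200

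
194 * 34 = 6596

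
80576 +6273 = 86849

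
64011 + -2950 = 61061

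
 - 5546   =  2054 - 7600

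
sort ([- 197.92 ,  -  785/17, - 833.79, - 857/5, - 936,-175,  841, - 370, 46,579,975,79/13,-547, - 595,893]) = [ - 936 , - 833.79, - 595, - 547, - 370  , - 197.92, - 175, - 857/5, - 785/17,79/13, 46, 579,841, 893,975] 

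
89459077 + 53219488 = 142678565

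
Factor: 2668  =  2^2 * 23^1*29^1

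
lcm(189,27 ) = 189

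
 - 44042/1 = - 44042 = - 44042.00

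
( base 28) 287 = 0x707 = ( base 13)A85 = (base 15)7ee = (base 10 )1799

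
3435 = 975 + 2460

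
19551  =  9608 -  - 9943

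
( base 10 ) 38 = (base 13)2C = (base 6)102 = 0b100110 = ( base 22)1g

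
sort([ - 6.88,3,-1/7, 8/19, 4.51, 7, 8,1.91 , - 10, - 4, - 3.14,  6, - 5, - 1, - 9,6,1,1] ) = [-10,- 9,-6.88,-5, - 4,- 3.14, - 1,-1/7,8/19, 1,1, 1.91, 3 , 4.51,  6, 6,  7,  8]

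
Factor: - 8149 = -29^1*281^1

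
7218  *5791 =41799438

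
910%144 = 46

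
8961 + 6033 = 14994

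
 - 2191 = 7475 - 9666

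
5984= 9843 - 3859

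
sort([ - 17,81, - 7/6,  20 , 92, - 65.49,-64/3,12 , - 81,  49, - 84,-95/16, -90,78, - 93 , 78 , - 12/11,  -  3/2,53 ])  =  [ - 93 , - 90, - 84, - 81,-65.49, - 64/3, - 17, - 95/16, - 3/2,  -  7/6, - 12/11,12,20,49,53,78, 78,81, 92]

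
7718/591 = 13 + 35/591 = 13.06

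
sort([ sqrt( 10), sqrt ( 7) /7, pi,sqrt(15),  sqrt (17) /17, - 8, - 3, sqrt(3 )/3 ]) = [- 8, - 3,sqrt(17)/17,  sqrt( 7)/7, sqrt( 3)/3, pi,sqrt( 10),  sqrt ( 15) ] 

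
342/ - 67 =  - 342/67 = - 5.10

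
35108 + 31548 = 66656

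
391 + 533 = 924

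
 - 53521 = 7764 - 61285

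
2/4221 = 2/4221 = 0.00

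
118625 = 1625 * 73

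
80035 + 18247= 98282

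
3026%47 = 18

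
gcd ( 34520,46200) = 40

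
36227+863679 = 899906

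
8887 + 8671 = 17558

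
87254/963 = 87254/963  =  90.61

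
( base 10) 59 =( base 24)2b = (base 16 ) 3b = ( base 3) 2012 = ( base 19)32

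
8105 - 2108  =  5997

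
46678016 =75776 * 616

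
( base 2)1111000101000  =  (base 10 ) 7720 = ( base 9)11527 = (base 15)244A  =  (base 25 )c8k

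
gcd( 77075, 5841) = 1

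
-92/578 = - 1 + 243/289 = -0.16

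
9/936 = 1/104 = 0.01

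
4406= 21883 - 17477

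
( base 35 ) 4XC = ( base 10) 6067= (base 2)1011110110011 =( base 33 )5is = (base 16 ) 17B3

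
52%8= 4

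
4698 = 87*54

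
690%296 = 98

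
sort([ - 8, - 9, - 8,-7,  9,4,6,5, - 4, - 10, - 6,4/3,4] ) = [ - 10, - 9, - 8 , - 8, - 7, - 6, - 4, 4/3,4,4,5,6,  9 ]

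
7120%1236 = 940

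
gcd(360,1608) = 24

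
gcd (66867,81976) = 1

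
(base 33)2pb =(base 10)3014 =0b101111000110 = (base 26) 4bo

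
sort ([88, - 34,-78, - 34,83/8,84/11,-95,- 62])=[ - 95,-78, - 62,-34, - 34,84/11,83/8, 88 ] 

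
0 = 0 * 690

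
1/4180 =1/4180 = 0.00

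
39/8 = 4 + 7/8 = 4.88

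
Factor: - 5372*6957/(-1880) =9343251/470 = 2^( - 1)*3^2*5^( - 1)*17^1*47^( - 1 )*79^1*773^1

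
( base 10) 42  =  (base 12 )36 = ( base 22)1K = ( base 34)18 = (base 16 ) 2A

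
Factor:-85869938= - 2^1*7^1*11^1*31^1*17987^1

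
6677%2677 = 1323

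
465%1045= 465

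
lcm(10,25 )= 50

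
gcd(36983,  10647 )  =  1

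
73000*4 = 292000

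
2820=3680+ - 860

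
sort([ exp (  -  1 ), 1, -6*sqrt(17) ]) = [ - 6*sqrt( 17 ), exp( - 1),1 ]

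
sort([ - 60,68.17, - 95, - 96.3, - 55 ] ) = [ - 96.3, - 95, - 60 , - 55,68.17 ]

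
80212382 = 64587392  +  15624990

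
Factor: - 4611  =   - 3^1*29^1*53^1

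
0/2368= 0   =  0.00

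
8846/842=4423/421= 10.51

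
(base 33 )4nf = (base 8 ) 12012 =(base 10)5130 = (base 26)7F8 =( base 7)20646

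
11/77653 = 11/77653 = 0.00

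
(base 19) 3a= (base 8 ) 103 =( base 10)67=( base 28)2B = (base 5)232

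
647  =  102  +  545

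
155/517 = 155/517 = 0.30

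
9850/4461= 2 + 928/4461 = 2.21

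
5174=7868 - 2694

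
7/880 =7/880 = 0.01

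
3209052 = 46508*69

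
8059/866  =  9 +265/866 = 9.31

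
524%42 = 20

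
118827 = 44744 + 74083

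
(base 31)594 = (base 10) 5088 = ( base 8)11740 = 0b1001111100000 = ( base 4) 1033200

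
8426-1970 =6456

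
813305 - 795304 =18001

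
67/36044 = 67/36044  =  0.00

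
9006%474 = 0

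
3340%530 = 160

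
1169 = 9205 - 8036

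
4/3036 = 1/759  =  0.00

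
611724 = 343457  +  268267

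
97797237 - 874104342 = - 776307105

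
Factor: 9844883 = 2239^1 * 4397^1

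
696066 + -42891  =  653175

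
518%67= 49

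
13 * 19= 247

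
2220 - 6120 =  -3900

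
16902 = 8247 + 8655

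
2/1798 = 1/899 = 0.00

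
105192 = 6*17532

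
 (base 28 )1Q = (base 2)110110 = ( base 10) 54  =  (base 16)36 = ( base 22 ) 2A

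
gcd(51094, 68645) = 1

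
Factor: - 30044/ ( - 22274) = 2^1*29^1*43^ ( -1) = 58/43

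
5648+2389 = 8037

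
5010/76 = 65+ 35/38 = 65.92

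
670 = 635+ 35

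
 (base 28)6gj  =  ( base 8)12063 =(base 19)E63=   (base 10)5171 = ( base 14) 1C55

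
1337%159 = 65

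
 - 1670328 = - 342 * 4884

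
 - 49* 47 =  - 2303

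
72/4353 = 24/1451 = 0.02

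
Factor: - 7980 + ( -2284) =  - 10264 = - 2^3*1283^1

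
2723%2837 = 2723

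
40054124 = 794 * 50446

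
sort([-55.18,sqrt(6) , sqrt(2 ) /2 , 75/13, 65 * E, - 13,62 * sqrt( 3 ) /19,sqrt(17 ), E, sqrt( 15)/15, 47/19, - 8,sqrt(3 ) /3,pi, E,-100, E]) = [  -  100, - 55.18, - 13,- 8, sqrt (15 )/15,sqrt ( 3 ) /3,sqrt( 2 )/2, sqrt(6 ),47/19,E,E, E,pi,sqrt(17 ),62*sqrt( 3)/19,75/13,65*E] 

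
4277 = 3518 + 759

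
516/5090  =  258/2545 = 0.10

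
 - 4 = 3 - 7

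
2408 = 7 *344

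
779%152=19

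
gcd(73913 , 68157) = 1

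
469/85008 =67/12144= 0.01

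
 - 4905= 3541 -8446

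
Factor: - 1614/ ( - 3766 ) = 3/7 = 3^1*7^( - 1)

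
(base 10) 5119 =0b1001111111111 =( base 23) 9FD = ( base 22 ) ACF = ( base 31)5a4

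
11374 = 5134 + 6240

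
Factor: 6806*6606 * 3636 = 2^4* 3^4*41^1* 83^1 * 101^1*367^1 = 163476145296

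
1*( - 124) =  - 124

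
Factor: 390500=2^2*5^3*11^1*71^1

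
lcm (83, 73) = 6059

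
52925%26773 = 26152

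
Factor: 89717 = 73^1 * 1229^1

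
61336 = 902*68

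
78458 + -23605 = 54853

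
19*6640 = 126160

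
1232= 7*176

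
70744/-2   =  -35372 + 0/1  =  -35372.00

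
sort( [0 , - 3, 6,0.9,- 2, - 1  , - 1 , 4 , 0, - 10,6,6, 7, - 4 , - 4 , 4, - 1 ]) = [ - 10,- 4  , - 4 , - 3, - 2, - 1,  -  1 , - 1 , 0, 0, 0.9, 4 , 4, 6 , 6,  6,7]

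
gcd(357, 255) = 51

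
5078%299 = 294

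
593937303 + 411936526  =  1005873829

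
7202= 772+6430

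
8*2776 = 22208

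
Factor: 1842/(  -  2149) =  - 2^1*3^1  *7^( - 1) = - 6/7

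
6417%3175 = 67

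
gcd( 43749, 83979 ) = 9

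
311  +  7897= 8208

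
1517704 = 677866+839838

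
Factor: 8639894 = 2^1*4319947^1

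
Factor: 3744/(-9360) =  - 2^1*5^( - 1 ) = - 2/5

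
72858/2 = 36429 = 36429.00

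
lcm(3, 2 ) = 6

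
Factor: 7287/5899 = 21/17 = 3^1*7^1*17^( - 1) 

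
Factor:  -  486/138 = -81/23 = - 3^4*23^( - 1) 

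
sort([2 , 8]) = [2,8] 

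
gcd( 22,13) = 1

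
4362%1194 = 780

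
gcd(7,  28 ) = 7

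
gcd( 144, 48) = 48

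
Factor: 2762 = 2^1*1381^1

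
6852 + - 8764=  - 1912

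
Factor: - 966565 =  - 5^1*79^1 * 2447^1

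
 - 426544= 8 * ( - 53318)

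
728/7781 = 728/7781 = 0.09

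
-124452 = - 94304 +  - 30148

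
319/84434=319/84434 = 0.00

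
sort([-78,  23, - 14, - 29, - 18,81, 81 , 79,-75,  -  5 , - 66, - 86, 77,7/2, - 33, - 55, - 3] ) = [ - 86 , - 78, - 75 ,-66, - 55, - 33, - 29, - 18, - 14,-5 ,  -  3,7/2, 23, 77, 79, 81,81]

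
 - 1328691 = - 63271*21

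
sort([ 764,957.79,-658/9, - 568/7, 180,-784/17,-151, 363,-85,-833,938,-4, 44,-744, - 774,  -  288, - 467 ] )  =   [ - 833,-774, - 744,-467 , -288, - 151, - 85, - 568/7,-658/9, - 784/17 , - 4,44,180, 363,764, 938,957.79] 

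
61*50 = 3050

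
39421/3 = 39421/3 = 13140.33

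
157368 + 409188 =566556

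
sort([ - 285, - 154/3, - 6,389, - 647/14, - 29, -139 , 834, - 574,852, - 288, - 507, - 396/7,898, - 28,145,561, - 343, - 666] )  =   [ - 666,  -  574, - 507, - 343, - 288, - 285, - 139, - 396/7, - 154/3,-647/14 , - 29,  -  28 ,-6,145,389,561, 834 , 852, 898]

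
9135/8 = 9135/8=1141.88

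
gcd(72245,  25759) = 1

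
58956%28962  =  1032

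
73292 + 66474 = 139766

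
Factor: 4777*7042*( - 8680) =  - 291992023120 = - 2^4*5^1*7^2*17^1*31^1*281^1*503^1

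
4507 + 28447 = 32954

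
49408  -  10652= 38756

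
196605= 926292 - 729687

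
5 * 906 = 4530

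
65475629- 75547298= -10071669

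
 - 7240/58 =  - 125 + 5/29 =-124.83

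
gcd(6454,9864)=2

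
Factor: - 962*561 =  - 539682  =  - 2^1*3^1*11^1*13^1*17^1 * 37^1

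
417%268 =149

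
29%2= 1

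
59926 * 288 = 17258688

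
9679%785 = 259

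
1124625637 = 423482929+701142708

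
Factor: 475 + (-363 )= 112 = 2^4*7^1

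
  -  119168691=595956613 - 715125304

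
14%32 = 14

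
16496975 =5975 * 2761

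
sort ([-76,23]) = [-76, 23]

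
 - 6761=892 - 7653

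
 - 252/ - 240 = 1 + 1/20 = 1.05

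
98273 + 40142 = 138415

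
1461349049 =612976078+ 848372971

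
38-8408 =-8370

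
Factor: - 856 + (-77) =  - 3^1*311^1  =  - 933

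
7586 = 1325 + 6261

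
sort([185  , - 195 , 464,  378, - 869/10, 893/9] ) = [ - 195, - 869/10, 893/9,185,378, 464]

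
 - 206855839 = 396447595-603303434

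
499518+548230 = 1047748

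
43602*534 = 23283468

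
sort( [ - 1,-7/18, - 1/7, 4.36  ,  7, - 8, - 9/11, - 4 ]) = [ - 8 ,- 4, - 1, - 9/11, - 7/18, - 1/7,4.36,7]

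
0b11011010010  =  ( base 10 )1746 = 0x6d2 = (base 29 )226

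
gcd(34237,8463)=7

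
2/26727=2/26727= 0.00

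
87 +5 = 92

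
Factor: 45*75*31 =3^3*5^3*31^1 = 104625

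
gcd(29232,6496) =3248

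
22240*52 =1156480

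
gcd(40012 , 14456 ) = 4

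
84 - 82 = 2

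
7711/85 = 90  +  61/85 = 90.72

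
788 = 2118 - 1330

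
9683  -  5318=4365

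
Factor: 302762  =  2^1 * 151381^1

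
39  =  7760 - 7721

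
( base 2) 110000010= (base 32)C2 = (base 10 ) 386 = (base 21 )I8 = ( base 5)3021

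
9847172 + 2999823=12846995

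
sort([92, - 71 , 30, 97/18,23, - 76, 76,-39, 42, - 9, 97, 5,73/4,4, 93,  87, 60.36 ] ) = [  -  76, -71 , - 39,-9,4, 5,97/18, 73/4,23, 30 , 42,60.36, 76,87, 92,93, 97 ] 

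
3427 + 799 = 4226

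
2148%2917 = 2148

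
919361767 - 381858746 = 537503021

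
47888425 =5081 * 9425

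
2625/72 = 875/24 =36.46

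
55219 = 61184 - 5965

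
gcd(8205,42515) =5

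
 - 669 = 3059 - 3728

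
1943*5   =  9715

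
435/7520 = 87/1504 = 0.06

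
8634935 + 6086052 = 14720987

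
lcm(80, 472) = 4720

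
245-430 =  - 185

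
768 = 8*96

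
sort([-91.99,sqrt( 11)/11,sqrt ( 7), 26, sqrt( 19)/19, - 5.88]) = [ - 91.99, - 5.88 , sqrt( 19)/19, sqrt ( 11 ) /11,sqrt ( 7), 26]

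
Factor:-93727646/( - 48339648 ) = 2466517/1272096 =2^( - 5)* 3^( - 2)*7^( - 1 )*631^( - 1) * 2466517^1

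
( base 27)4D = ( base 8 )171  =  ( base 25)4L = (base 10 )121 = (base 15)81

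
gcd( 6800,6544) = 16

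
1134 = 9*126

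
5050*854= 4312700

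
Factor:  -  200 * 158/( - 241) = 2^4 * 5^2 * 79^1*  241^( - 1 ) = 31600/241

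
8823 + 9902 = 18725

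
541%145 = 106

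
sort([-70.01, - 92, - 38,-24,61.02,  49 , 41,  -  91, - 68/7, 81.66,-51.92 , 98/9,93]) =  [ - 92 ,-91, - 70.01,-51.92, - 38 ,-24,  -  68/7,98/9, 41, 49, 61.02,81.66,93 ] 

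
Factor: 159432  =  2^3*3^1*7^1*13^1*73^1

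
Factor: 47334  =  2^1 *3^1* 7^3*23^1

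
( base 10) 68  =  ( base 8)104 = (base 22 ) 32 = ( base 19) 3B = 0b1000100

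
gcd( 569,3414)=569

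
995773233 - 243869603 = 751903630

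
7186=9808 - 2622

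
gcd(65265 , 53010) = 285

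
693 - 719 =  - 26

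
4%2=0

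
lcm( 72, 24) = 72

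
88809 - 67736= 21073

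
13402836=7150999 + 6251837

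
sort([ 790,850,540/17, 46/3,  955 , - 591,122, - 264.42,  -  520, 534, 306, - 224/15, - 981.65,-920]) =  [  -  981.65, - 920, - 591,- 520, - 264.42, - 224/15,46/3, 540/17, 122,  306, 534, 790, 850, 955 ] 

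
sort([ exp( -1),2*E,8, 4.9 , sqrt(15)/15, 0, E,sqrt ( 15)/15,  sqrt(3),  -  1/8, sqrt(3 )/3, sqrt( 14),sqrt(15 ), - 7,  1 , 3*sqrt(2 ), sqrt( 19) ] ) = [ - 7,  -  1/8, 0, sqrt( 15)/15,sqrt(15)/15, exp( - 1), sqrt(3 ) /3, 1 , sqrt( 3),E, sqrt(14),sqrt(15 ),3*sqrt( 2), sqrt ( 19 ), 4.9, 2*E, 8 ]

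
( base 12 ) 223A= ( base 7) 14023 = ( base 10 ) 3790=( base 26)5FK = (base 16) ece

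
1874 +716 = 2590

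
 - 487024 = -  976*499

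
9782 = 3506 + 6276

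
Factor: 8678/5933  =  2^1*17^( - 1)*349^( - 1)*4339^1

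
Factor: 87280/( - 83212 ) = -2^2*5^1 * 71^( - 1)*293^ ( - 1)*1091^1=- 21820/20803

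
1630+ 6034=7664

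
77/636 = 77/636 = 0.12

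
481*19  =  9139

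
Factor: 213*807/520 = 2^(-3)*3^2*5^(-1)*13^( - 1) * 71^1*269^1 = 171891/520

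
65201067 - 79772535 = - 14571468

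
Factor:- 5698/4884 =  - 7/6 = - 2^(-1 ) * 3^ ( - 1)* 7^1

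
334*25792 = 8614528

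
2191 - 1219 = 972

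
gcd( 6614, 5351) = 1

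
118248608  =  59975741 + 58272867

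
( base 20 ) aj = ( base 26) 8b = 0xDB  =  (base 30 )79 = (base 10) 219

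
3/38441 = 3/38441 = 0.00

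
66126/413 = 66126/413 = 160.11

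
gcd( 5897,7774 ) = 1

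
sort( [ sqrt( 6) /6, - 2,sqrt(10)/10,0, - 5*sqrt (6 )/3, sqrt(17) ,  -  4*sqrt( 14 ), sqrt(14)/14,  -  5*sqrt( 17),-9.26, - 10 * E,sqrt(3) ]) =[  -  10*E, - 5*sqrt( 17),- 4 * sqrt(14) , - 9.26, - 5 * sqrt(6 )/3, - 2,0, sqrt( 14)/14,  sqrt( 10)/10, sqrt( 6 )/6, sqrt(3), sqrt( 17)]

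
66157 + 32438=98595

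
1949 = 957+992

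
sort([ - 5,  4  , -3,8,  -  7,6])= [  -  7 , - 5, - 3,  4, 6, 8]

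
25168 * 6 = 151008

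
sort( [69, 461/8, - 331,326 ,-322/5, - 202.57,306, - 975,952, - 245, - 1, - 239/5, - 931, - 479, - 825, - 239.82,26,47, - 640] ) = [ - 975, - 931,-825, - 640, - 479, - 331, - 245, - 239.82, - 202.57, - 322/5, - 239/5, - 1,26,  47, 461/8,69,306, 326, 952]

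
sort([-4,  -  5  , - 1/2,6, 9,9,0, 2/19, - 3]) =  [ - 5, - 4, - 3, - 1/2,0, 2/19,6, 9,9 ]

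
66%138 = 66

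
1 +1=2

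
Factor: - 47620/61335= -9524/12267 = -2^2*3^( - 2) * 29^(-1 ) *47^(-1)*2381^1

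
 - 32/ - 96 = 1/3 = 0.33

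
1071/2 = 1071/2 = 535.50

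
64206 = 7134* 9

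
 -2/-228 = 1/114= 0.01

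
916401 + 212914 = 1129315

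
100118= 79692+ 20426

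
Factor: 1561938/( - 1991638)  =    -  780969/995819 = -3^1*7^1*11^(-1) *37189^1*90529^(  -  1)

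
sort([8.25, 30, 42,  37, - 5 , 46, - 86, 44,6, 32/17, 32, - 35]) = [ - 86, - 35, - 5,32/17,6,8.25, 30,32,37, 42,44 , 46]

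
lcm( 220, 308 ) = 1540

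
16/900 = 4/225 = 0.02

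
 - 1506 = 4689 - 6195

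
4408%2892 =1516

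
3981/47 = 3981/47 = 84.70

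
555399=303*1833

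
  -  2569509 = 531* ( - 4839)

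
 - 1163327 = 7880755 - 9044082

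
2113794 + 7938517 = 10052311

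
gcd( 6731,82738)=1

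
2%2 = 0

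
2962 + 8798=11760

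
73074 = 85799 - 12725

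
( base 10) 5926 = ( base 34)54a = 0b1011100100110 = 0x1726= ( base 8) 13446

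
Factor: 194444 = 2^2*48611^1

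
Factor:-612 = -2^2*3^2 * 17^1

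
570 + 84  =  654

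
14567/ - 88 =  - 14567/88= -165.53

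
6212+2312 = 8524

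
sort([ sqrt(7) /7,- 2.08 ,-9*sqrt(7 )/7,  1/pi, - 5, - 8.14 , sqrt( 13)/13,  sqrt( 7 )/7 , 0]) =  [-8.14, - 5,-9*sqrt ( 7) /7, - 2.08,0, sqrt(13 )/13,  1/pi,sqrt(7)/7, sqrt(7) /7 ] 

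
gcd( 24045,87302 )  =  1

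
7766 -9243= - 1477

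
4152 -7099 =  - 2947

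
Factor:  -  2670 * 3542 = - 9457140 = - 2^2*3^1*5^1*7^1 * 11^1*23^1 * 89^1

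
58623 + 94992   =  153615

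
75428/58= 37714/29 =1300.48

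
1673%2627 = 1673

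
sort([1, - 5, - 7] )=[ - 7, - 5,1]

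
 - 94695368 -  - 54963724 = -39731644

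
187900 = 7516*25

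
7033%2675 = 1683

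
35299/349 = 101 + 50/349=101.14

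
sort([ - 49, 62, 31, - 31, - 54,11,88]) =[ - 54,  -  49,-31,11  ,  31,62 , 88]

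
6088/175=34 + 138/175= 34.79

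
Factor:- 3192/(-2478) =76/59 = 2^2*19^1*59^( - 1)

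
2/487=2/487 = 0.00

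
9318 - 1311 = 8007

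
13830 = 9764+4066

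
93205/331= 93205/331 = 281.59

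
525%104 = 5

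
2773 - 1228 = 1545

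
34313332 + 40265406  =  74578738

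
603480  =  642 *940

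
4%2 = 0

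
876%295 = 286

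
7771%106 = 33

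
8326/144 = 4163/72=57.82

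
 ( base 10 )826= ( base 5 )11301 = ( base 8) 1472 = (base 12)58a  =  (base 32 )PQ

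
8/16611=8/16611 = 0.00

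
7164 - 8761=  - 1597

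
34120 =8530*4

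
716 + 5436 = 6152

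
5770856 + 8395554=14166410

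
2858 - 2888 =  - 30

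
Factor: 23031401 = 19^1 * 607^1*1997^1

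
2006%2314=2006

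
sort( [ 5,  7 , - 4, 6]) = [ - 4,5,6, 7]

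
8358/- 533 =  - 16 + 170/533 = - 15.68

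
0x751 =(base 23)3CA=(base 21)454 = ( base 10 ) 1873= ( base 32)1QH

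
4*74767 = 299068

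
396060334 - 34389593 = 361670741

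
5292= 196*27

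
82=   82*1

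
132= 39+93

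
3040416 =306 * 9936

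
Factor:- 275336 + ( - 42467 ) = -199^1*1597^1   =  - 317803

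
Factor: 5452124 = 2^2*1363031^1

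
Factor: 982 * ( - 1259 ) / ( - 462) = 3^ ( -1)*7^(-1)*11^( - 1) * 491^1*1259^1 = 618169/231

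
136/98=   1 + 19/49= 1.39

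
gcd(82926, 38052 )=18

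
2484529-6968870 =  - 4484341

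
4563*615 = 2806245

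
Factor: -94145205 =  - 3^1 * 5^1 * 7^1*11^1*37^1  *  2203^1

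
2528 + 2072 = 4600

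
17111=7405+9706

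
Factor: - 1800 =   -  2^3*3^2*5^2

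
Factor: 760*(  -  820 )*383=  - 238685600 = - 2^5*5^2*19^1*41^1*383^1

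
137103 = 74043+63060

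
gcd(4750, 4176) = 2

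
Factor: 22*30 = 660 = 2^2*3^1 *5^1*11^1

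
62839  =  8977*7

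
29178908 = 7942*3674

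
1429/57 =1429/57 =25.07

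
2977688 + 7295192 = 10272880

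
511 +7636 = 8147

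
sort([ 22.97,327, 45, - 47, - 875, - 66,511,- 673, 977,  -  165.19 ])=[ - 875, - 673, - 165.19 , -66, - 47,  22.97 , 45,327, 511 , 977 ]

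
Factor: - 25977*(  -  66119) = 3^1*7^1*37^1*1237^1*1787^1= 1717573263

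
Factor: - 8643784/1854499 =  - 2^3*19^2  *  41^1*73^1*283^( - 1)* 6553^( - 1)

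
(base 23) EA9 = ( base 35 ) 68F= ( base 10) 7645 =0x1ddd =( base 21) h71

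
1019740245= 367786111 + 651954134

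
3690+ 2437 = 6127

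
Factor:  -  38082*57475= -2188762950 = - 2^1*3^1*5^2*11^3*19^1*577^1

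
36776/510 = 18388/255 = 72.11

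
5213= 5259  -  46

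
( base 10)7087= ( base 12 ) 4127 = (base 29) 8CB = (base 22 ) ee3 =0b1101110101111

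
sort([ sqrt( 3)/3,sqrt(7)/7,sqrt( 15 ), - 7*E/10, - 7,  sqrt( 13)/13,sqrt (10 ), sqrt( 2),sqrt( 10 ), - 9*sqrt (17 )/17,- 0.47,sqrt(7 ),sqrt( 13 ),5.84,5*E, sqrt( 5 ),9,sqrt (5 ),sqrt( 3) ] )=[-7, - 9*sqrt(17) /17 , - 7*E/10,-0.47, sqrt(13)/13 , sqrt(7 ) /7 , sqrt( 3 )/3, sqrt(2 ),sqrt( 3), sqrt(5), sqrt( 5 ), sqrt( 7),sqrt( 10 ),sqrt( 10), sqrt( 13 ), sqrt(15 ) , 5.84 , 9,5*E]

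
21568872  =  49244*438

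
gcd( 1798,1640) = 2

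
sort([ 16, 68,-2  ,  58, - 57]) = [ - 57 , - 2,16, 58,68]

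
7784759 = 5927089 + 1857670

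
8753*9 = 78777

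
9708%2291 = 544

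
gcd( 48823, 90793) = 1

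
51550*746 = 38456300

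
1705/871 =1 + 834/871=1.96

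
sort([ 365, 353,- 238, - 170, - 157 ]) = [ - 238, - 170, - 157, 353, 365 ]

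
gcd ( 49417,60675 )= 1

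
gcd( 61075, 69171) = 1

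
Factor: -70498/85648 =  - 349/424 = - 2^(-3) * 53^(-1)  *349^1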